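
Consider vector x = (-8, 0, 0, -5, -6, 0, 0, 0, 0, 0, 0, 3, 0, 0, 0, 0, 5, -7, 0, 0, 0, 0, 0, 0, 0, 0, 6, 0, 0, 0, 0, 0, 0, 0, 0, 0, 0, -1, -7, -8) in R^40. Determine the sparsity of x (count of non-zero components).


Non-zero positions: [0, 3, 4, 11, 16, 17, 26, 37, 38, 39].
Sparsity = 10.

10


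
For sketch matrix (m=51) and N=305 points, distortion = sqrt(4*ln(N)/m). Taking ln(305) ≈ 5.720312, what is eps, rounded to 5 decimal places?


ln(305) ≈ 5.720312.
4*ln(N)/m ≈ 4*5.720312/51 ≈ 0.44865192.
eps = sqrt(0.44865192) ≈ 0.6698148 ≈ 0.66981.

0.66981


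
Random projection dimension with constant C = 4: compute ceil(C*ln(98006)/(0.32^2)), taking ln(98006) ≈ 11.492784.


ln(98006) ≈ 11.492784.
eps^2 = 0.32^2 = 0.1024.
C*ln(N)/eps^2 ≈ 4*11.492784/0.1024 ≈ 448.9369.
m = ceil(448.9369) = 449.

449


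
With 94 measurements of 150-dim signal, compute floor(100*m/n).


100*m/n = 100*94/150 ≈ 62.6667.
floor = 62.

62


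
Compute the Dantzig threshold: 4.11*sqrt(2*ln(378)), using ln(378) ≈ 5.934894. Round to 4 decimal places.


ln(378) ≈ 5.934894.
2*ln(n) ≈ 11.869788.
sqrt(2*ln(n)) ≈ sqrt(11.869788) ≈ 3.445256.
threshold ≈ 4.11*3.445256 = 14.16000216 ≈ 14.1600.

14.1600


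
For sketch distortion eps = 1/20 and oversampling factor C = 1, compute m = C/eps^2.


1/eps = 20.
(1/eps)^2 = 400.
m = 1*400 = 400.

400


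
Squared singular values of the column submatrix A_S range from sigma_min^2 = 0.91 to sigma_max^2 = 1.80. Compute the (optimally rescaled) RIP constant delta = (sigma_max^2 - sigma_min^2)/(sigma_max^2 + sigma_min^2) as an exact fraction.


lambda_max - lambda_min = 1.80 - 0.91 = 0.89.
lambda_max + lambda_min = 1.80 + 0.91 = 2.71.
delta = 0.89/2.71 = 89/271.

89/271


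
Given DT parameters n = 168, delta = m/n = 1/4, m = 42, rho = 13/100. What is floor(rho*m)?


m = 1/4*168 = 42.
rho = 13/100.
rho*m = 13/100*42 = 5.46.
k = floor(5.46) = 5.

5


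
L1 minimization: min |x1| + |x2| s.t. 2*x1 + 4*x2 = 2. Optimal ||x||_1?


Axis intercepts:
  x1 = 1, x2 = 0: L1 = 1
  x1 = 0, x2 = 1/2: L1 = 1/2
x* = (0, 1/2)
||x*||_1 = 1/2.

1/2


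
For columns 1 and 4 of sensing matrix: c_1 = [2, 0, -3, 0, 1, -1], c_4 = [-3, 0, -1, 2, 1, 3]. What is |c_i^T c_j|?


Inner product: 2*-3 + 0*0 + -3*-1 + 0*2 + 1*1 + -1*3
Products: [-6, 0, 3, 0, 1, -3]
Sum = -5.
|dot| = 5.

5


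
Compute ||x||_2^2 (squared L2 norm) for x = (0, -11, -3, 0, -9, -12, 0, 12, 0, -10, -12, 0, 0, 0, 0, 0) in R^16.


Non-zero entries: [(1, -11), (2, -3), (4, -9), (5, -12), (7, 12), (9, -10), (10, -12)]
Squares: [121, 9, 81, 144, 144, 100, 144]
||x||_2^2 = sum = 743.

743


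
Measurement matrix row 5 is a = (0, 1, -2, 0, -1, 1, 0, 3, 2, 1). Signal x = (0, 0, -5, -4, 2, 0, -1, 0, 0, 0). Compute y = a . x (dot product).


Non-zero terms: ['-2*-5', '0*-4', '-1*2', '0*-1']
Products: [10, 0, -2, 0]
y = sum = 8.

8


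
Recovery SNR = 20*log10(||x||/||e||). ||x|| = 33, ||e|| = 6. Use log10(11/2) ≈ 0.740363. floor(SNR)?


||x||/||e|| = 33/6 = 11/2.
log10(11/2) ≈ 0.740363.
20*log10(||x||/||e||) ≈ 20*0.740363 = 14.80726.
floor(14.80726) = 14.

14


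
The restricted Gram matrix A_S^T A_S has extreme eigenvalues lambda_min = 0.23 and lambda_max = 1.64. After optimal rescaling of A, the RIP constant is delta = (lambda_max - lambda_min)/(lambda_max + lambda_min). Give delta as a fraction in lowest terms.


lambda_max - lambda_min = 1.64 - 0.23 = 1.41.
lambda_max + lambda_min = 1.64 + 0.23 = 1.87.
delta = 1.41/1.87 = 141/187.

141/187


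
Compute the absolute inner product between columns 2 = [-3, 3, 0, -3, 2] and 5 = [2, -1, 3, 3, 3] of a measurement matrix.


Inner product: -3*2 + 3*-1 + 0*3 + -3*3 + 2*3
Products: [-6, -3, 0, -9, 6]
Sum = -12.
|dot| = 12.

12


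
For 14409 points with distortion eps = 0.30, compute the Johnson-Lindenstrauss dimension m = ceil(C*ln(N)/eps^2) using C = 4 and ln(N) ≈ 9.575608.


ln(14409) ≈ 9.575608.
eps^2 = 0.30^2 = 0.09.
C*ln(N)/eps^2 ≈ 4*9.575608/0.09 ≈ 425.5826.
m = ceil(425.5826) = 426.

426


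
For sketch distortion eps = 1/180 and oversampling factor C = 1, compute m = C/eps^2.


1/eps = 180.
(1/eps)^2 = 32400.
m = 1*32400 = 32400.

32400


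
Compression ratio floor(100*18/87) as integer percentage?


100*m/n = 100*18/87 ≈ 20.6897.
floor = 20.

20


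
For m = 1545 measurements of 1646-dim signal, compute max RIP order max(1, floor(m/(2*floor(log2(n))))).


floor(log2(1646)) = 10.
2*10 = 20.
m/(2*floor(log2(n))) = 1545/20 ≈ 77.25.
floor = 77.
k = max(1, 77) = 77.

77


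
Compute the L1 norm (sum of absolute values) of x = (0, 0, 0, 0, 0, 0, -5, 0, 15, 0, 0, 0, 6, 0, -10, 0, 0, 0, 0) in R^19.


Non-zero entries: [(6, -5), (8, 15), (12, 6), (14, -10)]
Absolute values: [5, 15, 6, 10]
||x||_1 = sum = 36.

36


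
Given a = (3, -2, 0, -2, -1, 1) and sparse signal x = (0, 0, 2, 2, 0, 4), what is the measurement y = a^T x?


Non-zero terms: ['0*2', '-2*2', '1*4']
Products: [0, -4, 4]
y = sum = 0.

0


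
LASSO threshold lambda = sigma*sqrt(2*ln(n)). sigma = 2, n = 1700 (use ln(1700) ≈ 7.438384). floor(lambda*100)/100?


ln(1700) ≈ 7.438384.
2*ln(n) ≈ 14.876768.
sqrt(2*ln(n)) ≈ sqrt(14.876768) ≈ 3.857041.
lambda ≈ 2*3.857041 = 7.714082.
floor(lambda*100)/100 = 7.71.

7.71


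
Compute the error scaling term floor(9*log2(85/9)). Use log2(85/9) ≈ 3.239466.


log2(n/k) = log2(85/9) ≈ 3.239466.
k*log2(n/k) ≈ 9*3.239466 = 29.155194.
floor(29.155194) = 29.

29


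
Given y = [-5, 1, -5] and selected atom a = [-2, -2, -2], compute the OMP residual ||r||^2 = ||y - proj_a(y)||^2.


a^T a = 12.
a^T y = 18.
coeff = 18/12 = 3/2.
||r||^2 = 24.

24


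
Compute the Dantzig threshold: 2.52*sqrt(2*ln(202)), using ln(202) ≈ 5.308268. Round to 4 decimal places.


ln(202) ≈ 5.308268.
2*ln(n) ≈ 10.616536.
sqrt(2*ln(n)) ≈ sqrt(10.616536) ≈ 3.258303.
threshold ≈ 2.52*3.258303 = 8.21092356 ≈ 8.2109.

8.2109


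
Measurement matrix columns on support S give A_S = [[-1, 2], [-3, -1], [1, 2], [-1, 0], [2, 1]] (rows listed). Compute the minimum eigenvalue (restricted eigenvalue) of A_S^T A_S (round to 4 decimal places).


A_S^T A_S = [[16, 5], [5, 10]].
trace = 26.
det = 135.
disc = trace^2 - 4*det = 676 - 4*135 = 136.
sqrt(136) ≈ 11.661904.
lam_min = (26 - sqrt(136))/2 ≈ (26 - 11.661904)/2 = 7.169048 ≈ 7.1690.

7.1690


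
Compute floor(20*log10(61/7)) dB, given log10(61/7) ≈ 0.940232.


||x||/||e|| = 61/7.
log10(61/7) ≈ 0.940232.
20*log10(||x||/||e||) ≈ 20*0.940232 = 18.80464.
floor(18.80464) = 18.

18


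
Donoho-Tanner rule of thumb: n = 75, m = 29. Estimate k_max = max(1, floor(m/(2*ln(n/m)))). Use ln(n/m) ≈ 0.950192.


n/m = 75/29.
ln(n/m) ≈ 0.950192.
2*ln(n/m) ≈ 1.900384.
m/(2*ln(n/m)) ≈ 29/1.900384 ≈ 15.2601.
floor = 15.
k_max = max(1, 15) = 15.

15


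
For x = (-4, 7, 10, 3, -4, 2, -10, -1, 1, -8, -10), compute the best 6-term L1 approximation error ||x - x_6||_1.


Sorted |x_i| descending: [10, 10, 10, 8, 7, 4, 4, 3, 2, 1, 1]
Keep top 6: [10, 10, 10, 8, 7, 4]
Tail entries: [4, 3, 2, 1, 1]
L1 error = sum of tail = 11.

11


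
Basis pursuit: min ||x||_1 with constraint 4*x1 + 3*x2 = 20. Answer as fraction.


Axis intercepts:
  x1 = 5, x2 = 0: L1 = 5
  x1 = 0, x2 = 20/3: L1 = 20/3
x* = (5, 0)
||x*||_1 = 5.

5


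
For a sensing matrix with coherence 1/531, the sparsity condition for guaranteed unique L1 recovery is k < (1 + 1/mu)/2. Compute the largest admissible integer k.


1/mu = 531.
1 + 1/mu = 532.
(1 + 1/mu)/2 = 266 is an integer and the inequality is strict, so k_max = 266 - 1 = 265.

265


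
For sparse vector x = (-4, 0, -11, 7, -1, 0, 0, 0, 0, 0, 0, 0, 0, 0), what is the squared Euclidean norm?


Non-zero entries: [(0, -4), (2, -11), (3, 7), (4, -1)]
Squares: [16, 121, 49, 1]
||x||_2^2 = sum = 187.

187


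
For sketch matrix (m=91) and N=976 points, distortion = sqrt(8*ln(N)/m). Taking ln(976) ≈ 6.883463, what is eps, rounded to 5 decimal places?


ln(976) ≈ 6.883463.
8*ln(N)/m ≈ 8*6.883463/91 ≈ 0.6051396.
eps = sqrt(0.6051396) ≈ 0.7779072 ≈ 0.77791.

0.77791


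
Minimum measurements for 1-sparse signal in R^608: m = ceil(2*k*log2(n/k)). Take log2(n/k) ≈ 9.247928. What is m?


log2(n/k) = log2(608/1) ≈ 9.247928.
2*k*log2(n/k) ≈ 2*1*9.247928 = 18.495856.
m = ceil(18.495856) = 19.

19


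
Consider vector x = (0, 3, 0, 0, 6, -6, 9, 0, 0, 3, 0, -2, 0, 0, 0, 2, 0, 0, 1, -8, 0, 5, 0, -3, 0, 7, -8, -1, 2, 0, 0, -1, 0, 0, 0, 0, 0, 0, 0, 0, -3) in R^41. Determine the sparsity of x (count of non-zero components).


Non-zero positions: [1, 4, 5, 6, 9, 11, 15, 18, 19, 21, 23, 25, 26, 27, 28, 31, 40].
Sparsity = 17.

17


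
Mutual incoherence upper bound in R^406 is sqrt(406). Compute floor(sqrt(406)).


20^2 = 400 <= 406 < 441 = 21^2, so 20 <= sqrt(406) < 21.
floor(sqrt(406)) = 20.

20


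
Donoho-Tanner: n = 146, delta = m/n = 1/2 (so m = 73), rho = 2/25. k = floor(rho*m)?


m = 1/2*146 = 73.
rho = 2/25.
rho*m = 2/25*73 = 5.84.
k = floor(5.84) = 5.

5


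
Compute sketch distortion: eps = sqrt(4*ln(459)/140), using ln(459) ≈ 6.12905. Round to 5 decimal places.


ln(459) ≈ 6.12905.
4*ln(N)/m ≈ 4*6.12905/140 ≈ 0.17511571.
eps = sqrt(0.17511571) ≈ 0.4184683 ≈ 0.41847.

0.41847


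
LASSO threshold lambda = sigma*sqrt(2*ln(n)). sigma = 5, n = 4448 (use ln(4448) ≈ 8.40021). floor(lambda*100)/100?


ln(4448) ≈ 8.40021.
2*ln(n) ≈ 16.80042.
sqrt(2*ln(n)) ≈ sqrt(16.80042) ≈ 4.098832.
lambda ≈ 5*4.098832 = 20.49416.
floor(lambda*100)/100 = 20.49.

20.49


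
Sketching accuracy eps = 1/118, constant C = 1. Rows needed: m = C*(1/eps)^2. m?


1/eps = 118.
(1/eps)^2 = 13924.
m = 1*13924 = 13924.

13924


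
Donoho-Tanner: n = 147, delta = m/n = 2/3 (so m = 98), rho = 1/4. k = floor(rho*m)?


m = 2/3*147 = 98.
rho = 1/4.
rho*m = 1/4*98 = 24.5.
k = floor(24.5) = 24.

24


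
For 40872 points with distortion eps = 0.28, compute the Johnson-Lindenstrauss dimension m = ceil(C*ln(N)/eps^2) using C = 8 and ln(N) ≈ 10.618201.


ln(40872) ≈ 10.618201.
eps^2 = 0.28^2 = 0.0784.
C*ln(N)/eps^2 ≈ 8*10.618201/0.0784 ≈ 1083.4899.
m = ceil(1083.4899) = 1084.

1084


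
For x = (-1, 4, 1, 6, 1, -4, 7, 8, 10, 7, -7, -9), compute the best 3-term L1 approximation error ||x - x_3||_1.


Sorted |x_i| descending: [10, 9, 8, 7, 7, 7, 6, 4, 4, 1, 1, 1]
Keep top 3: [10, 9, 8]
Tail entries: [7, 7, 7, 6, 4, 4, 1, 1, 1]
L1 error = sum of tail = 38.

38


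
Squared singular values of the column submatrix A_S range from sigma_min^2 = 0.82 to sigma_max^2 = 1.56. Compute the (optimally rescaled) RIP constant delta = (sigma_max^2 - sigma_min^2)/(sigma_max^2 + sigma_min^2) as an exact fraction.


lambda_max - lambda_min = 1.56 - 0.82 = 0.74.
lambda_max + lambda_min = 1.56 + 0.82 = 2.38.
delta = 0.74/2.38 = 74/238 = 37/119.

37/119


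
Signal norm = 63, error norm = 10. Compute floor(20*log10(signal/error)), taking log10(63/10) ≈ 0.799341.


||x||/||e|| = 63/10.
log10(63/10) ≈ 0.799341.
20*log10(||x||/||e||) ≈ 20*0.799341 = 15.98682.
floor(15.98682) = 15.

15


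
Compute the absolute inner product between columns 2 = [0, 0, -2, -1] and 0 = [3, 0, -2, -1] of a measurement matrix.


Inner product: 0*3 + 0*0 + -2*-2 + -1*-1
Products: [0, 0, 4, 1]
Sum = 5.
|dot| = 5.

5


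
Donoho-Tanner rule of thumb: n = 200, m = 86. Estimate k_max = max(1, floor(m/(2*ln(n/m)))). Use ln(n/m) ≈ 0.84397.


n/m = 200/86 = 100/43.
ln(n/m) ≈ 0.84397.
2*ln(n/m) ≈ 1.68794.
m/(2*ln(n/m)) ≈ 86/1.68794 ≈ 50.9497.
floor = 50.
k_max = max(1, 50) = 50.

50


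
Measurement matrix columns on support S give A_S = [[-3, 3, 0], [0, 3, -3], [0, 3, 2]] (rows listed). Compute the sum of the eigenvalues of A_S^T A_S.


Sum of eigenvalues of A_S^T A_S = trace(A_S^T A_S) = sum of squared column norms of A_S.
A_S^T A_S diagonal: [9, 27, 13].
trace = 9 + 27 + 13 = 49.

49


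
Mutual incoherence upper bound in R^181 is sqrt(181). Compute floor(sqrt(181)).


13^2 = 169 <= 181 < 196 = 14^2, so 13 <= sqrt(181) < 14.
floor(sqrt(181)) = 13.

13


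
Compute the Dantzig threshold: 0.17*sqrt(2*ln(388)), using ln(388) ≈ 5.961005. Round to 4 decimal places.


ln(388) ≈ 5.961005.
2*ln(n) ≈ 11.92201.
sqrt(2*ln(n)) ≈ sqrt(11.92201) ≈ 3.452826.
threshold ≈ 0.17*3.452826 = 0.58698042 ≈ 0.5870.

0.5870


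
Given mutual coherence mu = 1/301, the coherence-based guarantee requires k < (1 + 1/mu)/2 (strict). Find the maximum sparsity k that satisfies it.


1/mu = 301.
1 + 1/mu = 302.
(1 + 1/mu)/2 = 151 is an integer and the inequality is strict, so k_max = 151 - 1 = 150.

150


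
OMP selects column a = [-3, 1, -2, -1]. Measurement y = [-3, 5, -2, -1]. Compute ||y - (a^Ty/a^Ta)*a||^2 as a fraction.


a^T a = 15.
a^T y = 19.
coeff = 19/15 = 19/15.
||r||^2 = 224/15.

224/15


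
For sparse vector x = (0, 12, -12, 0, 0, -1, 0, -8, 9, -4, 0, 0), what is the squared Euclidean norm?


Non-zero entries: [(1, 12), (2, -12), (5, -1), (7, -8), (8, 9), (9, -4)]
Squares: [144, 144, 1, 64, 81, 16]
||x||_2^2 = sum = 450.

450


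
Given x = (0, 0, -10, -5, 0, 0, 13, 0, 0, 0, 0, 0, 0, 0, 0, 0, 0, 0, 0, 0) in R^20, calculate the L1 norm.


Non-zero entries: [(2, -10), (3, -5), (6, 13)]
Absolute values: [10, 5, 13]
||x||_1 = sum = 28.

28


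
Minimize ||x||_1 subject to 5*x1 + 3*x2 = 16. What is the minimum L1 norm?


Axis intercepts:
  x1 = 16/5, x2 = 0: L1 = 16/5
  x1 = 0, x2 = 16/3: L1 = 16/3
x* = (16/5, 0)
||x*||_1 = 16/5.

16/5


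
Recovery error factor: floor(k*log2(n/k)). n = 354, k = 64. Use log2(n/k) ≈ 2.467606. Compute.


log2(n/k) = log2(354/64) ≈ 2.467606.
k*log2(n/k) ≈ 64*2.467606 = 157.926784.
floor(157.926784) = 157.

157


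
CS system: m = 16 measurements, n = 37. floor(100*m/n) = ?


100*m/n = 100*16/37 ≈ 43.2432.
floor = 43.

43


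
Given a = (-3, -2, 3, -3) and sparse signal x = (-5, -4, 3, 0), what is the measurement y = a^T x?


Non-zero terms: ['-3*-5', '-2*-4', '3*3']
Products: [15, 8, 9]
y = sum = 32.

32


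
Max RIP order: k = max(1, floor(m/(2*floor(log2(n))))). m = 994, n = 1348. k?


floor(log2(1348)) = 10.
2*10 = 20.
m/(2*floor(log2(n))) = 994/20 ≈ 49.7.
floor = 49.
k = max(1, 49) = 49.

49


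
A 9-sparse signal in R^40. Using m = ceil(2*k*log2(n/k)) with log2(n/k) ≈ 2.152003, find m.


log2(n/k) = log2(40/9) ≈ 2.152003.
2*k*log2(n/k) ≈ 2*9*2.152003 = 38.736054.
m = ceil(38.736054) = 39.

39


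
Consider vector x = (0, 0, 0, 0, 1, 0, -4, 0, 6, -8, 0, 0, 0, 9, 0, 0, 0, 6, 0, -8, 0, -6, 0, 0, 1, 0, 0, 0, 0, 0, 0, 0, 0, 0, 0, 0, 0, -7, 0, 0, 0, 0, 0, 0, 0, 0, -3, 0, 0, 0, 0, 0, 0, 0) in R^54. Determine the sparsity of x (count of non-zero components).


Non-zero positions: [4, 6, 8, 9, 13, 17, 19, 21, 24, 37, 46].
Sparsity = 11.

11


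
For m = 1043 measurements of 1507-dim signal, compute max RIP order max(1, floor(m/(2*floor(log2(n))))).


floor(log2(1507)) = 10.
2*10 = 20.
m/(2*floor(log2(n))) = 1043/20 ≈ 52.15.
floor = 52.
k = max(1, 52) = 52.

52


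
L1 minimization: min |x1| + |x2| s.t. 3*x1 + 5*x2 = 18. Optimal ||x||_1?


Axis intercepts:
  x1 = 6, x2 = 0: L1 = 6
  x1 = 0, x2 = 18/5: L1 = 18/5
x* = (0, 18/5)
||x*||_1 = 18/5.

18/5


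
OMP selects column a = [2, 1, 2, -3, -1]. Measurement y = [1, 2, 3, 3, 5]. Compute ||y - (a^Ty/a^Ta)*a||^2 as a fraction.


a^T a = 19.
a^T y = -4.
coeff = -4/19 = -4/19.
||r||^2 = 896/19.

896/19


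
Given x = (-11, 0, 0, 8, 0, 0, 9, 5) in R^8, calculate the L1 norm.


Non-zero entries: [(0, -11), (3, 8), (6, 9), (7, 5)]
Absolute values: [11, 8, 9, 5]
||x||_1 = sum = 33.

33


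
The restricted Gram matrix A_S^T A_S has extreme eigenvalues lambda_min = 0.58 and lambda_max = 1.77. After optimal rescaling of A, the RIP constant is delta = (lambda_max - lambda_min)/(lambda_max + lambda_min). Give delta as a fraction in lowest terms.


lambda_max - lambda_min = 1.77 - 0.58 = 1.19.
lambda_max + lambda_min = 1.77 + 0.58 = 2.35.
delta = 1.19/2.35 = 119/235.

119/235


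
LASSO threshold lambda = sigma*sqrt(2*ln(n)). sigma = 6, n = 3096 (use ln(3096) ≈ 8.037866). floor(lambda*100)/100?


ln(3096) ≈ 8.037866.
2*ln(n) ≈ 16.075732.
sqrt(2*ln(n)) ≈ sqrt(16.075732) ≈ 4.009455.
lambda ≈ 6*4.009455 = 24.05673.
floor(lambda*100)/100 = 24.05.

24.05


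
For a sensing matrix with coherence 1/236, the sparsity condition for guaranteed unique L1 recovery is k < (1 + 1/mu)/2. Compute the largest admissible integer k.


1/mu = 236.
1 + 1/mu = 237.
(1 + 1/mu)/2 = 118.5 is not an integer, so k_max = floor(118.5) = 118.

118


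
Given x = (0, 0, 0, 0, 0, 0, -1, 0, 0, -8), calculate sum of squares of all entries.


Non-zero entries: [(6, -1), (9, -8)]
Squares: [1, 64]
||x||_2^2 = sum = 65.

65


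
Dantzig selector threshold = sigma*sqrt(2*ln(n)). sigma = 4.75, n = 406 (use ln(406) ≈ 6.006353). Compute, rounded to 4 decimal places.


ln(406) ≈ 6.006353.
2*ln(n) ≈ 12.012706.
sqrt(2*ln(n)) ≈ sqrt(12.012706) ≈ 3.465935.
threshold ≈ 4.75*3.465935 = 16.46319125 ≈ 16.4632.

16.4632


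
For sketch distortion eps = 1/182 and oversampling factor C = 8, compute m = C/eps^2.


1/eps = 182.
(1/eps)^2 = 33124.
m = 8*33124 = 264992.

264992


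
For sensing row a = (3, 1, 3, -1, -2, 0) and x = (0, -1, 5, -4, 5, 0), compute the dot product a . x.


Non-zero terms: ['1*-1', '3*5', '-1*-4', '-2*5']
Products: [-1, 15, 4, -10]
y = sum = 8.

8


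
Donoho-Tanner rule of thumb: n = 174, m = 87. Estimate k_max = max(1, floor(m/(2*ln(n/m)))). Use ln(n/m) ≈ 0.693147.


n/m = 174/87 = 2.
ln(n/m) ≈ 0.693147.
2*ln(n/m) ≈ 1.386294.
m/(2*ln(n/m)) ≈ 87/1.386294 ≈ 62.7573.
floor = 62.
k_max = max(1, 62) = 62.

62


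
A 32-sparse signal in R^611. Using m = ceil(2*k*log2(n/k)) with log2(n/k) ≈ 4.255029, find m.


log2(n/k) = log2(611/32) ≈ 4.255029.
2*k*log2(n/k) ≈ 2*32*4.255029 = 272.321856.
m = ceil(272.321856) = 273.

273


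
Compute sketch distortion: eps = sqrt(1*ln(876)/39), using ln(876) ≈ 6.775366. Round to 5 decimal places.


ln(876) ≈ 6.775366.
1*ln(N)/m ≈ 1*6.775366/39 ≈ 0.17372733.
eps = sqrt(0.17372733) ≈ 0.4168061 ≈ 0.41681.

0.41681


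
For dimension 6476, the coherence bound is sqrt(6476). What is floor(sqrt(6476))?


80^2 = 6400 <= 6476 < 6561 = 81^2, so 80 <= sqrt(6476) < 81.
floor(sqrt(6476)) = 80.

80


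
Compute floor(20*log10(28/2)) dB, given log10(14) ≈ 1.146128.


||x||/||e|| = 28/2 = 14.
log10(14) ≈ 1.146128.
20*log10(||x||/||e||) ≈ 20*1.146128 = 22.92256.
floor(22.92256) = 22.

22


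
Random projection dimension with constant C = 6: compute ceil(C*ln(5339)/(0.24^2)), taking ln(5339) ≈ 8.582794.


ln(5339) ≈ 8.582794.
eps^2 = 0.24^2 = 0.0576.
C*ln(N)/eps^2 ≈ 6*8.582794/0.0576 ≈ 894.041.
m = ceil(894.041) = 895.

895


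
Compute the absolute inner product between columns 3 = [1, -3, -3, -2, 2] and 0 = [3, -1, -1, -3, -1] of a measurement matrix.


Inner product: 1*3 + -3*-1 + -3*-1 + -2*-3 + 2*-1
Products: [3, 3, 3, 6, -2]
Sum = 13.
|dot| = 13.

13


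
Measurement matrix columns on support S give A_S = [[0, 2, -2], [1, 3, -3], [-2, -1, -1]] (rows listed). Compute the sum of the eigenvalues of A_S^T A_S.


Sum of eigenvalues of A_S^T A_S = trace(A_S^T A_S) = sum of squared column norms of A_S.
A_S^T A_S diagonal: [5, 14, 14].
trace = 5 + 14 + 14 = 33.

33


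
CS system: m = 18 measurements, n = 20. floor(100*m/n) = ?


100*m/n = 100*18/20 ≈ 90.0.
floor = 90.

90


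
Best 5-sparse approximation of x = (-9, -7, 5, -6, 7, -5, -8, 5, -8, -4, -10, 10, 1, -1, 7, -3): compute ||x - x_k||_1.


Sorted |x_i| descending: [10, 10, 9, 8, 8, 7, 7, 7, 6, 5, 5, 5, 4, 3, 1, 1]
Keep top 5: [10, 10, 9, 8, 8]
Tail entries: [7, 7, 7, 6, 5, 5, 5, 4, 3, 1, 1]
L1 error = sum of tail = 51.

51


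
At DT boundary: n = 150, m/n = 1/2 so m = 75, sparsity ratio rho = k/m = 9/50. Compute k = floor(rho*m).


m = 1/2*150 = 75.
rho = 9/50.
rho*m = 9/50*75 = 13.5.
k = floor(13.5) = 13.

13


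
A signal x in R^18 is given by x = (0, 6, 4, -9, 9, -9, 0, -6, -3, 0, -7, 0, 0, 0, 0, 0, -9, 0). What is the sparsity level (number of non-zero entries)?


Non-zero positions: [1, 2, 3, 4, 5, 7, 8, 10, 16].
Sparsity = 9.

9


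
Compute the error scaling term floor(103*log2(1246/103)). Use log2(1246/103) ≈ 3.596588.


log2(n/k) = log2(1246/103) ≈ 3.596588.
k*log2(n/k) ≈ 103*3.596588 = 370.448564.
floor(370.448564) = 370.

370


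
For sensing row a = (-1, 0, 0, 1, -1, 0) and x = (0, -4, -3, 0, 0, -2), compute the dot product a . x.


Non-zero terms: ['0*-4', '0*-3', '0*-2']
Products: [0, 0, 0]
y = sum = 0.

0


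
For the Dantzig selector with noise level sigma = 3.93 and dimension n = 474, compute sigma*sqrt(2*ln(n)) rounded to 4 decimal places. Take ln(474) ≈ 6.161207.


ln(474) ≈ 6.161207.
2*ln(n) ≈ 12.322414.
sqrt(2*ln(n)) ≈ sqrt(12.322414) ≈ 3.51033.
threshold ≈ 3.93*3.51033 = 13.7955969 ≈ 13.7956.

13.7956


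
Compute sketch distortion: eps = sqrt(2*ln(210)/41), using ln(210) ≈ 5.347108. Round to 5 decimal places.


ln(210) ≈ 5.347108.
2*ln(N)/m ≈ 2*5.347108/41 ≈ 0.26083454.
eps = sqrt(0.26083454) ≈ 0.5107196 ≈ 0.51072.

0.51072


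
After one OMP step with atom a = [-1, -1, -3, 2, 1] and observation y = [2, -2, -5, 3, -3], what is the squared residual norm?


a^T a = 16.
a^T y = 18.
coeff = 18/16 = 9/8.
||r||^2 = 123/4.

123/4


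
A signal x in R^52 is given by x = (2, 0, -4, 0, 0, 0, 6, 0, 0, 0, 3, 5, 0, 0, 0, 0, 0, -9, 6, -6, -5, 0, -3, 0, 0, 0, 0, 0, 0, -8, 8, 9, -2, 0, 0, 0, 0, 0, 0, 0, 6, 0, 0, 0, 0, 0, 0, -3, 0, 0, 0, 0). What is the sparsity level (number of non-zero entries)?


Non-zero positions: [0, 2, 6, 10, 11, 17, 18, 19, 20, 22, 29, 30, 31, 32, 40, 47].
Sparsity = 16.

16


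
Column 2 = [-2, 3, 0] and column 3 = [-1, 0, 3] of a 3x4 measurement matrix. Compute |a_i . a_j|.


Inner product: -2*-1 + 3*0 + 0*3
Products: [2, 0, 0]
Sum = 2.
|dot| = 2.

2


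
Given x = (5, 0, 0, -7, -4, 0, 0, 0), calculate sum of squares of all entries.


Non-zero entries: [(0, 5), (3, -7), (4, -4)]
Squares: [25, 49, 16]
||x||_2^2 = sum = 90.

90


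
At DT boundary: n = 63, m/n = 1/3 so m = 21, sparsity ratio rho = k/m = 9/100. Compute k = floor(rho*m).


m = 1/3*63 = 21.
rho = 9/100.
rho*m = 9/100*21 = 1.89.
k = floor(1.89) = 1.

1


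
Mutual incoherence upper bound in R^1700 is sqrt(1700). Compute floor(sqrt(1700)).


41^2 = 1681 <= 1700 < 1764 = 42^2, so 41 <= sqrt(1700) < 42.
floor(sqrt(1700)) = 41.

41


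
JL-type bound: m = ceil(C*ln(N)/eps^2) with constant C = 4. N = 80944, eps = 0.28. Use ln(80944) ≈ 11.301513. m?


ln(80944) ≈ 11.301513.
eps^2 = 0.28^2 = 0.0784.
C*ln(N)/eps^2 ≈ 4*11.301513/0.0784 ≈ 576.6078.
m = ceil(576.6078) = 577.

577


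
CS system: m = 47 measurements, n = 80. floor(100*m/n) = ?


100*m/n = 100*47/80 ≈ 58.75.
floor = 58.

58


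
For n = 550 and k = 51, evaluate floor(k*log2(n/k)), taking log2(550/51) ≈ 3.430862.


log2(n/k) = log2(550/51) ≈ 3.430862.
k*log2(n/k) ≈ 51*3.430862 = 174.973962.
floor(174.973962) = 174.

174


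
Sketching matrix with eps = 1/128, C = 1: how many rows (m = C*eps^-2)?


1/eps = 128.
(1/eps)^2 = 16384.
m = 1*16384 = 16384.

16384


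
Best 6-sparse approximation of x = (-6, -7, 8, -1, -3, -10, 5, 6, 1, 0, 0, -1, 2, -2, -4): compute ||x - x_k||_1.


Sorted |x_i| descending: [10, 8, 7, 6, 6, 5, 4, 3, 2, 2, 1, 1, 1, 0, 0]
Keep top 6: [10, 8, 7, 6, 6, 5]
Tail entries: [4, 3, 2, 2, 1, 1, 1, 0, 0]
L1 error = sum of tail = 14.

14


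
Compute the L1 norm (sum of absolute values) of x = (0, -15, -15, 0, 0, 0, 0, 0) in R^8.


Non-zero entries: [(1, -15), (2, -15)]
Absolute values: [15, 15]
||x||_1 = sum = 30.

30


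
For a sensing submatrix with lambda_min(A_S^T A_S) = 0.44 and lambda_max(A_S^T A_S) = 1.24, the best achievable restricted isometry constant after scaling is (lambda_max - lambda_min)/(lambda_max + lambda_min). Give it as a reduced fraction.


lambda_max - lambda_min = 1.24 - 0.44 = 0.80.
lambda_max + lambda_min = 1.24 + 0.44 = 1.68.
delta = 0.80/1.68 = 80/168 = 10/21.

10/21


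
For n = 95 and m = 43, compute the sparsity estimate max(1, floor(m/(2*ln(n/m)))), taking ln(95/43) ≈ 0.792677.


n/m = 95/43.
ln(n/m) ≈ 0.792677.
2*ln(n/m) ≈ 1.585354.
m/(2*ln(n/m)) ≈ 43/1.585354 ≈ 27.1233.
floor = 27.
k_max = max(1, 27) = 27.

27


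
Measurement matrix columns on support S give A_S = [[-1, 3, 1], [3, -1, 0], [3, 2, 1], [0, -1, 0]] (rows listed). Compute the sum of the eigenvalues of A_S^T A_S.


Sum of eigenvalues of A_S^T A_S = trace(A_S^T A_S) = sum of squared column norms of A_S.
A_S^T A_S diagonal: [19, 15, 2].
trace = 19 + 15 + 2 = 36.

36


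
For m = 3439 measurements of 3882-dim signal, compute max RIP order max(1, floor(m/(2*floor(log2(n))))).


floor(log2(3882)) = 11.
2*11 = 22.
m/(2*floor(log2(n))) = 3439/22 ≈ 156.3182.
floor = 156.
k = max(1, 156) = 156.

156


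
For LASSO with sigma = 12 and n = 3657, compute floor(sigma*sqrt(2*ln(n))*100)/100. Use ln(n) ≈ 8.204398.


ln(3657) ≈ 8.204398.
2*ln(n) ≈ 16.408796.
sqrt(2*ln(n)) ≈ sqrt(16.408796) ≈ 4.050777.
lambda ≈ 12*4.050777 = 48.609324.
floor(lambda*100)/100 = 48.60.

48.60


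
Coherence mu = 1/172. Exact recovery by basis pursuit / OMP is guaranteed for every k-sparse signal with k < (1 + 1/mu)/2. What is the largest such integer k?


1/mu = 172.
1 + 1/mu = 173.
(1 + 1/mu)/2 = 86.5 is not an integer, so k_max = floor(86.5) = 86.

86


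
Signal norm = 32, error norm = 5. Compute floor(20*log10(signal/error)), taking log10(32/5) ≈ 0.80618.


||x||/||e|| = 32/5.
log10(32/5) ≈ 0.80618.
20*log10(||x||/||e||) ≈ 20*0.80618 = 16.1236.
floor(16.1236) = 16.

16


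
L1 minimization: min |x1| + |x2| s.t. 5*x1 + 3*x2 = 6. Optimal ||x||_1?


Axis intercepts:
  x1 = 6/5, x2 = 0: L1 = 6/5
  x1 = 0, x2 = 2: L1 = 2
x* = (6/5, 0)
||x*||_1 = 6/5.

6/5


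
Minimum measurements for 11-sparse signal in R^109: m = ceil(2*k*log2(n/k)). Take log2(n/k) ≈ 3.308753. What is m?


log2(n/k) = log2(109/11) ≈ 3.308753.
2*k*log2(n/k) ≈ 2*11*3.308753 = 72.792566.
m = ceil(72.792566) = 73.

73


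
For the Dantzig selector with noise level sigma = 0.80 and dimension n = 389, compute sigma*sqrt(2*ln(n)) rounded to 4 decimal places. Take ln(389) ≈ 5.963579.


ln(389) ≈ 5.963579.
2*ln(n) ≈ 11.927158.
sqrt(2*ln(n)) ≈ sqrt(11.927158) ≈ 3.453572.
threshold ≈ 0.80*3.453572 = 2.7628576 ≈ 2.7629.

2.7629


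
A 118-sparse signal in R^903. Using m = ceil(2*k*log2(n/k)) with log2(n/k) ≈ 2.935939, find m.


log2(n/k) = log2(903/118) ≈ 2.935939.
2*k*log2(n/k) ≈ 2*118*2.935939 = 692.881604.
m = ceil(692.881604) = 693.

693


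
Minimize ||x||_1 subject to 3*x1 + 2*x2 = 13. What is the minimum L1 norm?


Axis intercepts:
  x1 = 13/3, x2 = 0: L1 = 13/3
  x1 = 0, x2 = 13/2: L1 = 13/2
x* = (13/3, 0)
||x*||_1 = 13/3.

13/3


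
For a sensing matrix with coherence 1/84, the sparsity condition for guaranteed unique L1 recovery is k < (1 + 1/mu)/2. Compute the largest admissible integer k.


1/mu = 84.
1 + 1/mu = 85.
(1 + 1/mu)/2 = 42.5 is not an integer, so k_max = floor(42.5) = 42.

42


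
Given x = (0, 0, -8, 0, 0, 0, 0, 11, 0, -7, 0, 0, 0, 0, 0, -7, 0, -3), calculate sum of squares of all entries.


Non-zero entries: [(2, -8), (7, 11), (9, -7), (15, -7), (17, -3)]
Squares: [64, 121, 49, 49, 9]
||x||_2^2 = sum = 292.

292


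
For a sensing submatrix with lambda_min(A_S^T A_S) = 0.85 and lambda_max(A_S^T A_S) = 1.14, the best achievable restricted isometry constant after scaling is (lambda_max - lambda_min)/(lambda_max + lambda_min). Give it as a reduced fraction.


lambda_max - lambda_min = 1.14 - 0.85 = 0.29.
lambda_max + lambda_min = 1.14 + 0.85 = 1.99.
delta = 0.29/1.99 = 29/199.

29/199


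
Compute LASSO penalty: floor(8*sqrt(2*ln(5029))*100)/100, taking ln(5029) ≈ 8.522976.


ln(5029) ≈ 8.522976.
2*ln(n) ≈ 17.045952.
sqrt(2*ln(n)) ≈ sqrt(17.045952) ≈ 4.128674.
lambda ≈ 8*4.128674 = 33.029392.
floor(lambda*100)/100 = 33.02.

33.02


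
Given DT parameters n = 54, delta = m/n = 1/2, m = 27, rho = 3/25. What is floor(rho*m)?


m = 1/2*54 = 27.
rho = 3/25.
rho*m = 3/25*27 = 3.24.
k = floor(3.24) = 3.

3


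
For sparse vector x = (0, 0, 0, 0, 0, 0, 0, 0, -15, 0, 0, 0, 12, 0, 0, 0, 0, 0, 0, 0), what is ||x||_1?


Non-zero entries: [(8, -15), (12, 12)]
Absolute values: [15, 12]
||x||_1 = sum = 27.

27


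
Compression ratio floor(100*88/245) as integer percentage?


100*m/n = 100*88/245 ≈ 35.9184.
floor = 35.

35


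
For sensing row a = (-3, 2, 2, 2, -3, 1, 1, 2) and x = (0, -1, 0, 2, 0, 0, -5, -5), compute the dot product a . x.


Non-zero terms: ['2*-1', '2*2', '1*-5', '2*-5']
Products: [-2, 4, -5, -10]
y = sum = -13.

-13


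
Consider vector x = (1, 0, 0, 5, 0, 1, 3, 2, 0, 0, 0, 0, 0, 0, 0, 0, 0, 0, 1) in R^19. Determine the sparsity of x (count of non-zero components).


Non-zero positions: [0, 3, 5, 6, 7, 18].
Sparsity = 6.

6


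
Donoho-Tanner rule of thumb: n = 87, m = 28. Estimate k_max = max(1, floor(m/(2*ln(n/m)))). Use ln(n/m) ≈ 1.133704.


n/m = 87/28.
ln(n/m) ≈ 1.133704.
2*ln(n/m) ≈ 2.267408.
m/(2*ln(n/m)) ≈ 28/2.267408 ≈ 12.3489.
floor = 12.
k_max = max(1, 12) = 12.

12


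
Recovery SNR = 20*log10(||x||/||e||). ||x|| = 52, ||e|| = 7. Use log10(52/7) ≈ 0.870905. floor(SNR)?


||x||/||e|| = 52/7.
log10(52/7) ≈ 0.870905.
20*log10(||x||/||e||) ≈ 20*0.870905 = 17.4181.
floor(17.4181) = 17.

17


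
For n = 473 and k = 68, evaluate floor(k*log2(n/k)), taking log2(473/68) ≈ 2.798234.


log2(n/k) = log2(473/68) ≈ 2.798234.
k*log2(n/k) ≈ 68*2.798234 = 190.279912.
floor(190.279912) = 190.

190


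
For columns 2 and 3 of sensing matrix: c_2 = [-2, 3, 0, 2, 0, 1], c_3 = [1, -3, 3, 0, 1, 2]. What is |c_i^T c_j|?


Inner product: -2*1 + 3*-3 + 0*3 + 2*0 + 0*1 + 1*2
Products: [-2, -9, 0, 0, 0, 2]
Sum = -9.
|dot| = 9.

9


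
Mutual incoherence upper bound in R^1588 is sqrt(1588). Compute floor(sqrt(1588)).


39^2 = 1521 <= 1588 < 1600 = 40^2, so 39 <= sqrt(1588) < 40.
floor(sqrt(1588)) = 39.

39


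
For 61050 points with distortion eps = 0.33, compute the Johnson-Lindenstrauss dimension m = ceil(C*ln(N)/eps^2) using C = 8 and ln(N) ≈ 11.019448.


ln(61050) ≈ 11.019448.
eps^2 = 0.33^2 = 0.1089.
C*ln(N)/eps^2 ≈ 8*11.019448/0.1089 ≈ 809.5095.
m = ceil(809.5095) = 810.

810


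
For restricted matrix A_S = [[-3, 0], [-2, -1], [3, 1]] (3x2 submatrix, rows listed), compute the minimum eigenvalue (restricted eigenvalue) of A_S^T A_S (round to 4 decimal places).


A_S^T A_S = [[22, 5], [5, 2]].
trace = 24.
det = 19.
disc = trace^2 - 4*det = 576 - 4*19 = 500.
sqrt(500) ≈ 22.360680.
lam_min = (24 - sqrt(500))/2 ≈ (24 - 22.360680)/2 = 0.81966 ≈ 0.8197.

0.8197


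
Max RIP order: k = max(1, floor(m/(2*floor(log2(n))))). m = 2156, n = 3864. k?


floor(log2(3864)) = 11.
2*11 = 22.
m/(2*floor(log2(n))) = 2156/22 ≈ 98.0.
floor = 98.
k = max(1, 98) = 98.

98


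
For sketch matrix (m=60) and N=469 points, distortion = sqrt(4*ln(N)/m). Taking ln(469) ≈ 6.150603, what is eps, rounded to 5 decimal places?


ln(469) ≈ 6.150603.
4*ln(N)/m ≈ 4*6.150603/60 ≈ 0.4100402.
eps = sqrt(0.4100402) ≈ 0.6403438 ≈ 0.64034.

0.64034


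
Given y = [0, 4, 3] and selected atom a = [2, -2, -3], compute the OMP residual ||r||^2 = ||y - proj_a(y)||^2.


a^T a = 17.
a^T y = -17.
coeff = -17/17 = -1.
||r||^2 = 8.

8


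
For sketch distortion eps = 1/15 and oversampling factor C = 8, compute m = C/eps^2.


1/eps = 15.
(1/eps)^2 = 225.
m = 8*225 = 1800.

1800


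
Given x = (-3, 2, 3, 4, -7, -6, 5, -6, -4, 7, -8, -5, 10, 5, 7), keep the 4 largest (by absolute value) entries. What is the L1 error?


Sorted |x_i| descending: [10, 8, 7, 7, 7, 6, 6, 5, 5, 5, 4, 4, 3, 3, 2]
Keep top 4: [10, 8, 7, 7]
Tail entries: [7, 6, 6, 5, 5, 5, 4, 4, 3, 3, 2]
L1 error = sum of tail = 50.

50


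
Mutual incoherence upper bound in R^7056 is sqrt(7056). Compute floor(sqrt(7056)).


84^2 = 7056 <= 7056 < 7225 = 85^2, so 84 <= sqrt(7056) < 85.
floor(sqrt(7056)) = 84.

84


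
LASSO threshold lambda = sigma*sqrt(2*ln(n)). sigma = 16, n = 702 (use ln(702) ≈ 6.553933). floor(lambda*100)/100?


ln(702) ≈ 6.553933.
2*ln(n) ≈ 13.107866.
sqrt(2*ln(n)) ≈ sqrt(13.107866) ≈ 3.620479.
lambda ≈ 16*3.620479 = 57.927664.
floor(lambda*100)/100 = 57.92.

57.92


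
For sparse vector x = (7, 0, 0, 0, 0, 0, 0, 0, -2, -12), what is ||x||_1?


Non-zero entries: [(0, 7), (8, -2), (9, -12)]
Absolute values: [7, 2, 12]
||x||_1 = sum = 21.

21


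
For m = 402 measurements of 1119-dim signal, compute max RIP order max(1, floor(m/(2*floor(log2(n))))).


floor(log2(1119)) = 10.
2*10 = 20.
m/(2*floor(log2(n))) = 402/20 ≈ 20.1.
floor = 20.
k = max(1, 20) = 20.

20


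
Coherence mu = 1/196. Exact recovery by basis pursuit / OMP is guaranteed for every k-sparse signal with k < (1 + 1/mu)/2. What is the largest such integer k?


1/mu = 196.
1 + 1/mu = 197.
(1 + 1/mu)/2 = 98.5 is not an integer, so k_max = floor(98.5) = 98.

98


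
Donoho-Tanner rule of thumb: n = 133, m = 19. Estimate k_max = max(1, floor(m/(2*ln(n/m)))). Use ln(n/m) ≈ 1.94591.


n/m = 133/19 = 7.
ln(n/m) ≈ 1.94591.
2*ln(n/m) ≈ 3.89182.
m/(2*ln(n/m)) ≈ 19/3.89182 ≈ 4.882.
floor = 4.
k_max = max(1, 4) = 4.

4


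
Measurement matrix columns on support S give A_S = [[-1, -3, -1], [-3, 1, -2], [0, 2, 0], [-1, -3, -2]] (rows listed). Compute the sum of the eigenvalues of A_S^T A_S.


Sum of eigenvalues of A_S^T A_S = trace(A_S^T A_S) = sum of squared column norms of A_S.
A_S^T A_S diagonal: [11, 23, 9].
trace = 11 + 23 + 9 = 43.

43


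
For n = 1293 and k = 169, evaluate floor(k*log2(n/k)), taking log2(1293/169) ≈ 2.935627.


log2(n/k) = log2(1293/169) ≈ 2.935627.
k*log2(n/k) ≈ 169*2.935627 = 496.120963.
floor(496.120963) = 496.

496


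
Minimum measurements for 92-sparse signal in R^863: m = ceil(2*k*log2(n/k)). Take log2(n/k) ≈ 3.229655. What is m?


log2(n/k) = log2(863/92) ≈ 3.229655.
2*k*log2(n/k) ≈ 2*92*3.229655 = 594.25652.
m = ceil(594.25652) = 595.

595


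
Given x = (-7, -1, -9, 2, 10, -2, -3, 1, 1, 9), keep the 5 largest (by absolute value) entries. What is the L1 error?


Sorted |x_i| descending: [10, 9, 9, 7, 3, 2, 2, 1, 1, 1]
Keep top 5: [10, 9, 9, 7, 3]
Tail entries: [2, 2, 1, 1, 1]
L1 error = sum of tail = 7.

7


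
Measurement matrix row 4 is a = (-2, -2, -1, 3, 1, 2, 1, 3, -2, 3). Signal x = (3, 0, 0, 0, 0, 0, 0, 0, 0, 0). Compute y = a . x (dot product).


Non-zero terms: ['-2*3']
Products: [-6]
y = sum = -6.

-6


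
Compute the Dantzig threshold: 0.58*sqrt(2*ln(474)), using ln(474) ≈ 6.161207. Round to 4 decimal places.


ln(474) ≈ 6.161207.
2*ln(n) ≈ 12.322414.
sqrt(2*ln(n)) ≈ sqrt(12.322414) ≈ 3.51033.
threshold ≈ 0.58*3.51033 = 2.0359914 ≈ 2.0360.

2.0360


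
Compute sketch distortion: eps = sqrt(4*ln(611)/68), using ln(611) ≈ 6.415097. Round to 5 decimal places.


ln(611) ≈ 6.415097.
4*ln(N)/m ≈ 4*6.415097/68 ≈ 0.37735865.
eps = sqrt(0.37735865) ≈ 0.6142952 ≈ 0.61430.

0.61430


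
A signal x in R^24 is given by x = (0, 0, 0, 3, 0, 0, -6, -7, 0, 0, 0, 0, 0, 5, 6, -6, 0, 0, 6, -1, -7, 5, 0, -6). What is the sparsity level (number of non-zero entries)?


Non-zero positions: [3, 6, 7, 13, 14, 15, 18, 19, 20, 21, 23].
Sparsity = 11.

11


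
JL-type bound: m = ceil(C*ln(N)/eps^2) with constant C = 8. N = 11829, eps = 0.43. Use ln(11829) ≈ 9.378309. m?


ln(11829) ≈ 9.378309.
eps^2 = 0.43^2 = 0.1849.
C*ln(N)/eps^2 ≈ 8*9.378309/0.1849 ≈ 405.7678.
m = ceil(405.7678) = 406.

406


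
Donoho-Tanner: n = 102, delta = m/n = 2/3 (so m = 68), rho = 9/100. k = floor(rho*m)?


m = 2/3*102 = 68.
rho = 9/100.
rho*m = 9/100*68 = 6.12.
k = floor(6.12) = 6.

6


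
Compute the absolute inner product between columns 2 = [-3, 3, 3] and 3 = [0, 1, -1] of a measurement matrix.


Inner product: -3*0 + 3*1 + 3*-1
Products: [0, 3, -3]
Sum = 0.
|dot| = 0.

0


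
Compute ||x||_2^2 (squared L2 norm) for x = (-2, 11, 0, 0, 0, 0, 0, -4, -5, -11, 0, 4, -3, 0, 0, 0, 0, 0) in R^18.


Non-zero entries: [(0, -2), (1, 11), (7, -4), (8, -5), (9, -11), (11, 4), (12, -3)]
Squares: [4, 121, 16, 25, 121, 16, 9]
||x||_2^2 = sum = 312.

312


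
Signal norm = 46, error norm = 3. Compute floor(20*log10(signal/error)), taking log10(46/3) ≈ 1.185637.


||x||/||e|| = 46/3.
log10(46/3) ≈ 1.185637.
20*log10(||x||/||e||) ≈ 20*1.185637 = 23.71274.
floor(23.71274) = 23.

23


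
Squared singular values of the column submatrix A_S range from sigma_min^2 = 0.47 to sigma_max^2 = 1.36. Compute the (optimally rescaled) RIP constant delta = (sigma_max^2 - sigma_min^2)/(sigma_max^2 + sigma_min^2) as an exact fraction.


lambda_max - lambda_min = 1.36 - 0.47 = 0.89.
lambda_max + lambda_min = 1.36 + 0.47 = 1.83.
delta = 0.89/1.83 = 89/183.

89/183


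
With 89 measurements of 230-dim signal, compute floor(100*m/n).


100*m/n = 100*89/230 ≈ 38.6957.
floor = 38.

38


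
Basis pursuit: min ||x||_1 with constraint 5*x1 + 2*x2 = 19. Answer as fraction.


Axis intercepts:
  x1 = 19/5, x2 = 0: L1 = 19/5
  x1 = 0, x2 = 19/2: L1 = 19/2
x* = (19/5, 0)
||x*||_1 = 19/5.

19/5


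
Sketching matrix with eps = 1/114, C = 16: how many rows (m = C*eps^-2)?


1/eps = 114.
(1/eps)^2 = 12996.
m = 16*12996 = 207936.

207936


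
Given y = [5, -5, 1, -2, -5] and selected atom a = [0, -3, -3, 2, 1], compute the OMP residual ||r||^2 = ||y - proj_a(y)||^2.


a^T a = 23.
a^T y = 3.
coeff = 3/23 = 3/23.
||r||^2 = 1831/23.

1831/23


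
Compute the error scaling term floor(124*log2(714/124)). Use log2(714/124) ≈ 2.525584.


log2(n/k) = log2(714/124) ≈ 2.525584.
k*log2(n/k) ≈ 124*2.525584 = 313.172416.
floor(313.172416) = 313.

313


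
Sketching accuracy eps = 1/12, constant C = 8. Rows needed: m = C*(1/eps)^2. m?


1/eps = 12.
(1/eps)^2 = 144.
m = 8*144 = 1152.

1152


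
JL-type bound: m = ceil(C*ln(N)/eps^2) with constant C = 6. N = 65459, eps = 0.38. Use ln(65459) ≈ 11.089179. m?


ln(65459) ≈ 11.089179.
eps^2 = 0.38^2 = 0.1444.
C*ln(N)/eps^2 ≈ 6*11.089179/0.1444 ≈ 460.7692.
m = ceil(460.7692) = 461.

461


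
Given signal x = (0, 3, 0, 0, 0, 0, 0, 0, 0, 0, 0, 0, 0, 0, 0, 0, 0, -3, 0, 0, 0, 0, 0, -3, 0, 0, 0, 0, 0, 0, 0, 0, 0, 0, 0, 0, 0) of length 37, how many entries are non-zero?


Non-zero positions: [1, 17, 23].
Sparsity = 3.

3


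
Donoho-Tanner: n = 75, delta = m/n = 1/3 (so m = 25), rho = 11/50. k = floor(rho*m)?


m = 1/3*75 = 25.
rho = 11/50.
rho*m = 11/50*25 = 5.5.
k = floor(5.5) = 5.

5


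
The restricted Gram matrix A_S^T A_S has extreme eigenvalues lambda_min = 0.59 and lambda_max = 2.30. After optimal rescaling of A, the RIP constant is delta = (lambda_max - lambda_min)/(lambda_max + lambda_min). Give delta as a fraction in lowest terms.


lambda_max - lambda_min = 2.30 - 0.59 = 1.71.
lambda_max + lambda_min = 2.30 + 0.59 = 2.89.
delta = 1.71/2.89 = 171/289.

171/289


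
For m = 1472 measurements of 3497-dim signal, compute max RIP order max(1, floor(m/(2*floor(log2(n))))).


floor(log2(3497)) = 11.
2*11 = 22.
m/(2*floor(log2(n))) = 1472/22 ≈ 66.9091.
floor = 66.
k = max(1, 66) = 66.

66


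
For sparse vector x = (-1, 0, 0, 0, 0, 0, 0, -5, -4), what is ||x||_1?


Non-zero entries: [(0, -1), (7, -5), (8, -4)]
Absolute values: [1, 5, 4]
||x||_1 = sum = 10.

10
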